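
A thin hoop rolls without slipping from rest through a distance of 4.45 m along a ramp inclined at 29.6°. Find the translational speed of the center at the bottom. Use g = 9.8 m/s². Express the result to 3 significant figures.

v ≈ 4.64 m/s

Here I = MR², so the shape factor k = I/(MR²) = 1.
The rolling condition ω = v/R makes the rotational term ½I(v/R)² = ½kMv², so KE_total = ½(1+k)Mv² = Mv².
The vertical drop is h = L sinθ = 4.45 × sin29.6° = 2.198 m.
Energy conservation: Mgh = Mv², so v = √(2gh/(1+k)) = √(2 × 9.8 × 2.198 / 2) ≈ 4.64 m/s.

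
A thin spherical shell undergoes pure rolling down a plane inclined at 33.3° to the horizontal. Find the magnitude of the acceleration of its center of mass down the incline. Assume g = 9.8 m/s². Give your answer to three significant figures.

The moment of inertia is (2/3)MR², giving k ≡ I/(MR²) = 2/3.
Newton's second law down the slope: Mg sinθ − f = Ma. The torque equation fR = Iα (with α = a/R) gives f = kMa.
Eliminating f: Mg sinθ = (1+k)Ma, so a = g sinθ/(1+k) = 9.8 × sin33.3° / 1.667 ≈ 3.23 m/s².

a ≈ 3.23 m/s²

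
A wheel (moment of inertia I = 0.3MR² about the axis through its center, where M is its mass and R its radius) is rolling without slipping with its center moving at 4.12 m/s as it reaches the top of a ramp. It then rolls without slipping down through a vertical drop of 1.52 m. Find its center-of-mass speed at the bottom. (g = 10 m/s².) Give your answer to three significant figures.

v ≈ 6.35 m/s

The moment of inertia is 0.3MR², giving k ≡ I/(MR²) = 0.3.
Pure rolling means v = ωR; then KE = ½Mv² + ½I(v/R)² = ½(1+k)Mv² = (13/20)Mv².
Energy conservation: (13/20)Mv₀² + Mgh = (13/20)Mv², so v² = v₀² + 2gh/(1+k).
v = √(4.12² + 2×10×1.52/1.3) = √40.36 ≈ 6.35 m/s.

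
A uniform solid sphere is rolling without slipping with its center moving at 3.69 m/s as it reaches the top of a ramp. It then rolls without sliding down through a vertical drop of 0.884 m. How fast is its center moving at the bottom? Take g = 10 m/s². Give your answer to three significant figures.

Here I = (2/5)MR², so the shape factor k = I/(MR²) = 0.4.
Rolling without slipping gives ω = v/R, so the total kinetic energy is ½Mv² + ½Iω² = ½(1+k)Mv² = (7/10)Mv².
Energy conservation: (7/10)Mv₀² + Mgh = (7/10)Mv², so v² = v₀² + 2gh/(1+k).
v = √(3.69² + 2×10×0.884/1.4) = √26.24 ≈ 5.12 m/s.

v ≈ 5.12 m/s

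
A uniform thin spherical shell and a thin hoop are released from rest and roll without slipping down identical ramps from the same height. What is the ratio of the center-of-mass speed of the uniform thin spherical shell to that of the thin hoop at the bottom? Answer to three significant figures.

v_ratio ≈ 1.10

Each satisfies Mgh = ½(1+k)Mv² with k = I/(MR²), so v ∝ 1/√(1+k).
For the uniform thin spherical shell k = 2/3; for the thin hoop k = 1.
v₁/v₂ = √((1+k₂)/(1+k₁)) = √(2/1.667) ≈ 1.10.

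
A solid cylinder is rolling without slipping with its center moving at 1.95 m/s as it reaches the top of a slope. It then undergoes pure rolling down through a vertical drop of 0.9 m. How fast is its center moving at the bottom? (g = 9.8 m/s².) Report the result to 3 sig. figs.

For this body I = (1/2)MR², i.e. k = I/(MR²) = 0.5.
Pure rolling means v = ωR; then KE = ½Mv² + ½I(v/R)² = ½(1+k)Mv² = (3/4)Mv².
Conserving energy between top and bottom: (3/4)Mv² = (3/4)Mv₀² + Mgh, hence v² = v₀² + 2gh/(1+k).
v = √(1.95² + 2×9.8×0.9/1.5) = √15.56 ≈ 3.94 m/s.

v ≈ 3.94 m/s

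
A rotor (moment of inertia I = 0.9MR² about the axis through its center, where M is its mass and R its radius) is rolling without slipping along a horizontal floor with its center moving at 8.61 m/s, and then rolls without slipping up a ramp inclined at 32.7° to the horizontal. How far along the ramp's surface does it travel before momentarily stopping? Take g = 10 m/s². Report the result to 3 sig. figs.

d ≈ 13.0 m

Here I = 0.9MR², so the shape factor k = I/(MR²) = 0.9.
The rolling condition ω = v/R makes the rotational term ½I(v/R)² = ½kMv², so KE_total = ½(1+k)Mv² = (19/20)Mv².
Setting this equal to Mgh gives the vertical rise h = (1+k)v₀²/(2g) = 1.9×8.61²/(2×10) = 7.043 m.
Along the incline, d = h/sinθ = 7.043/sin32.7° ≈ 13.0 m.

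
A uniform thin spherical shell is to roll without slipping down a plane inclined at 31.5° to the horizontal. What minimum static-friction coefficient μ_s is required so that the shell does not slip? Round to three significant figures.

μ_min ≈ 0.245

The moment of inertia is (2/3)MR², giving k ≡ I/(MR²) = 2/3.
Newton's second law down the slope: Mg sinθ − f = Ma. The torque equation fR = Iα (with α = a/R) gives f = kMa.
These give a = g sinθ/(1+k) and the required friction f = kMg sinθ/(1+k).
With N = Mg cosθ, the no-slip condition f ≤ μN gives μ_min = f/N = k tanθ/(1+k).
μ_min = (2/3) × tan31.5° / 1.667 ≈ 0.245.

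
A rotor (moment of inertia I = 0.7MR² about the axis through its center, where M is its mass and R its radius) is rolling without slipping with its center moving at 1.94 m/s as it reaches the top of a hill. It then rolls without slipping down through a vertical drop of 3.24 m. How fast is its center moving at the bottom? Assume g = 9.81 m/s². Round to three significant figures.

Here I = 0.7MR², so the shape factor k = I/(MR²) = 0.7.
Rolling without slipping gives ω = v/R, so the total kinetic energy is ½Mv² + ½Iω² = ½(1+k)Mv² = (17/20)Mv².
Conserving energy between top and bottom: (17/20)Mv² = (17/20)Mv₀² + Mgh, hence v² = v₀² + 2gh/(1+k).
v = √(1.94² + 2×9.81×3.24/1.7) = √41.16 ≈ 6.42 m/s.

v ≈ 6.42 m/s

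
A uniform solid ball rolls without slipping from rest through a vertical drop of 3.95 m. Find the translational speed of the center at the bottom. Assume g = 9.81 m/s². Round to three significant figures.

Here I = (2/5)MR², so the shape factor k = I/(MR²) = 0.4.
Rolling without slipping gives ω = v/R, so the total kinetic energy is ½Mv² + ½Iω² = ½(1+k)Mv² = (7/10)Mv².
Energy conservation: Mgh = (7/10)Mv², so v = √(2gh/(1+k)) = √(2 × 9.81 × 3.95 / 1.4) ≈ 7.44 m/s.

v ≈ 7.44 m/s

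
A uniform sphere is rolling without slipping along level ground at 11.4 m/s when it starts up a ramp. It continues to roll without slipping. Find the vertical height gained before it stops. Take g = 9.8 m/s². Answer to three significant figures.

h ≈ 9.28 m

For this body I = (2/5)MR², i.e. k = I/(MR²) = 0.4.
Since it rolls without slipping, ω = v/R and KE = ½Mv² + ½Iω² = ½(1+k)Mv² = (7/10)Mv².
At the top the kinetic energy is zero, so (7/10)Mv₀² = Mgh.
Thus h = (1+k)v₀²/(2g) = 1.4 × 11.4² / (2 × 9.8) ≈ 9.28 m.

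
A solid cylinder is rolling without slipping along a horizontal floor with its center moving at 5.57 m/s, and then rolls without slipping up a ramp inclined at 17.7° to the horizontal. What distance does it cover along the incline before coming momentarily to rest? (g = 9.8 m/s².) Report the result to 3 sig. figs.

d ≈ 7.81 m

With I = (1/2)MR², the ratio k = I/(MR²) is 0.5.
Pure rolling means v = ωR; then KE = ½Mv² + ½I(v/R)² = ½(1+k)Mv² = (3/4)Mv².
Setting this equal to Mgh gives the vertical rise h = (1+k)v₀²/(2g) = 1.5×5.57²/(2×9.8) = 2.374 m.
The distance along the slope is d = h/sinθ = 2.374/sin17.7° ≈ 7.81 m.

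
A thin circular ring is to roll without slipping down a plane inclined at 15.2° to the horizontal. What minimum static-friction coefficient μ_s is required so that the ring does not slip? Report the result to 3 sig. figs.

μ_min ≈ 0.136

Here I = MR², so the shape factor k = I/(MR²) = 1.
Translational: Mg sinθ − f = Ma. Rotational about the CM: fR = Iα = kMRa, so f = kMa.
These give a = g sinθ/(1+k) and the required friction f = kMg sinθ/(1+k).
The normal force is N = Mg cosθ, so μ_min = f/N = k tanθ/(1+k).
μ_min = 1 × tan15.2° / 2 ≈ 0.136.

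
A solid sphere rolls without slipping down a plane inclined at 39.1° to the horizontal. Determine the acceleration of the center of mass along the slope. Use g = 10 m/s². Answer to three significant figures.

a ≈ 4.50 m/s²

Here I = (2/5)MR², so the shape factor k = I/(MR²) = 0.4.
Translational: Mg sinθ − f = Ma. Rotational about the CM: fR = Iα = kMRa, so f = kMa.
Eliminating f: Mg sinθ = (1+k)Ma, so a = g sinθ/(1+k) = 10 × sin39.1° / 1.4 ≈ 4.50 m/s².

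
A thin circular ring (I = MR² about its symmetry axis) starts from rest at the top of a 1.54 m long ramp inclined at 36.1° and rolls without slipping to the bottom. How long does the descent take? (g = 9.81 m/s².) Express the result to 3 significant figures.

t ≈ 1.03 s

For this body I = MR², i.e. k = I/(MR²) = 1.
Along the incline Mg sinθ − f = Ma, and torque about the center fR = Iα = kMR²(a/R) gives f = kMa.
Hence a = g sinθ/(1+k) = 9.81×sin36.1°/2 = 2.89 m/s².
Starting from rest, L = ½at², so t = √(2L/a) = √(2×1.54/2.89) ≈ 1.03 s.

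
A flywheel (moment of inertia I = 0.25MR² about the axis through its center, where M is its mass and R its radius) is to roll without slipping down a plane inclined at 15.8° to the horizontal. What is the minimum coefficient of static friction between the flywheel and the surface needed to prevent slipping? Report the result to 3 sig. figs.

For this body I = 0.25MR², i.e. k = I/(MR²) = 0.25.
Along the incline Mg sinθ − f = Ma, and torque about the center fR = Iα = kMR²(a/R) gives f = kMa.
These give a = g sinθ/(1+k) and the required friction f = kMg sinθ/(1+k).
The normal force is N = Mg cosθ, so μ_min = f/N = k tanθ/(1+k).
μ_min = 0.25 × tan15.8° / 1.25 ≈ 0.0566.

μ_min ≈ 0.0566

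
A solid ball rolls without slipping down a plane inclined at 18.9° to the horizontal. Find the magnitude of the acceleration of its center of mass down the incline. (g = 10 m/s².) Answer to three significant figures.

a ≈ 2.31 m/s²

Here I = (2/5)MR², so the shape factor k = I/(MR²) = 0.4.
Newton's second law down the slope: Mg sinθ − f = Ma. The torque equation fR = Iα (with α = a/R) gives f = kMa.
Eliminating f: Mg sinθ = (1+k)Ma, so a = g sinθ/(1+k) = 10 × sin18.9° / 1.4 ≈ 2.31 m/s².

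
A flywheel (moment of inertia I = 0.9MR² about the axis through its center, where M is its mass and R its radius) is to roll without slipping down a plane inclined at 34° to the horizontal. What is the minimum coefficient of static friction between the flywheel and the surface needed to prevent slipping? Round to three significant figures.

μ_min ≈ 0.320

Here I = 0.9MR², so the shape factor k = I/(MR²) = 0.9.
Newton's second law down the slope: Mg sinθ − f = Ma. The torque equation fR = Iα (with α = a/R) gives f = kMa.
These give a = g sinθ/(1+k) and the required friction f = kMg sinθ/(1+k).
With N = Mg cosθ, the no-slip condition f ≤ μN gives μ_min = f/N = k tanθ/(1+k).
μ_min = 0.9 × tan34° / 1.9 ≈ 0.320.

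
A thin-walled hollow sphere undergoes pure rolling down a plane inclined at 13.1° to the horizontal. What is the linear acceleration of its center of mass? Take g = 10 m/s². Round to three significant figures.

a ≈ 1.36 m/s²

For this body I = (2/3)MR², i.e. k = I/(MR²) = 2/3.
Newton's second law down the slope: Mg sinθ − f = Ma. The torque equation fR = Iα (with α = a/R) gives f = kMa.
Eliminating f: Mg sinθ = (1+k)Ma, so a = g sinθ/(1+k) = 10 × sin13.1° / 1.667 ≈ 1.36 m/s².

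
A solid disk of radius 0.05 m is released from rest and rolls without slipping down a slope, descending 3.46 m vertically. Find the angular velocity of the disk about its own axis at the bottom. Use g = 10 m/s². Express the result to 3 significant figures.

ω ≈ 136 rad/s

The moment of inertia is (1/2)MR², giving k ≡ I/(MR²) = 0.5.
The rolling condition ω = v/R makes the rotational term ½I(v/R)² = ½kMv², so KE_total = ½(1+k)Mv² = (3/4)Mv².
Energy conservation Mgh = ½(1+k)Mv² gives v = √(2gh/(1+k)) = √(2 × 10 × 3.46 / 1.5) = 6.792 m/s.
The angular speed follows from ω = v/R = 6.792/0.05 ≈ 136 rad/s.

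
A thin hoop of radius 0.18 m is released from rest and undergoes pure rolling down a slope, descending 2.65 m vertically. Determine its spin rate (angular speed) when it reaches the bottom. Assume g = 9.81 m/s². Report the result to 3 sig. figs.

ω ≈ 28.3 rad/s

The moment of inertia is MR², giving k ≡ I/(MR²) = 1.
Rolling without slipping gives ω = v/R, so the total kinetic energy is ½Mv² + ½Iω² = ½(1+k)Mv² = Mv².
Energy conservation Mgh = ½(1+k)Mv² gives v = √(2gh/(1+k)) = √(2 × 9.81 × 2.65 / 2) = 5.099 m/s.
The angular speed follows from ω = v/R = 5.099/0.18 ≈ 28.3 rad/s.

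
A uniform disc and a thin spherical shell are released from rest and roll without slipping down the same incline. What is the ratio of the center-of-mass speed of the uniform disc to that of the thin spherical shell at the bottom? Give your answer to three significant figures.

Each satisfies Mgh = ½(1+k)Mv² with k = I/(MR²), so v ∝ 1/√(1+k).
For the uniform disc k = 0.5; for the thin spherical shell k = 2/3.
v₁/v₂ = √((1+k₂)/(1+k₁)) = √(1.667/1.5) ≈ 1.05.

v_ratio ≈ 1.05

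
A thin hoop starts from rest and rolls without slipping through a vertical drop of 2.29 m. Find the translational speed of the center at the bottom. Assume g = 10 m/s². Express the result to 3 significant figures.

v ≈ 4.79 m/s

Here I = MR², so the shape factor k = I/(MR²) = 1.
The rolling condition ω = v/R makes the rotational term ½I(v/R)² = ½kMv², so KE_total = ½(1+k)Mv² = Mv².
Setting Mgh = Mv² gives v = √(2gh/(1+k)) = √(2·10·2.29/2) ≈ 4.79 m/s.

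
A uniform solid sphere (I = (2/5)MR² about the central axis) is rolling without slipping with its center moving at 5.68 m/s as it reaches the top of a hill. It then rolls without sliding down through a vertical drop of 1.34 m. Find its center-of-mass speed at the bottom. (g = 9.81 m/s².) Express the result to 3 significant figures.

v ≈ 7.14 m/s

The moment of inertia is (2/5)MR², giving k ≡ I/(MR²) = 0.4.
Since it rolls without slipping, ω = v/R and KE = ½Mv² + ½Iω² = ½(1+k)Mv² = (7/10)Mv².
Conserving energy between top and bottom: (7/10)Mv² = (7/10)Mv₀² + Mgh, hence v² = v₀² + 2gh/(1+k).
v = √(5.68² + 2×9.81×1.34/1.4) = √51.04 ≈ 7.14 m/s.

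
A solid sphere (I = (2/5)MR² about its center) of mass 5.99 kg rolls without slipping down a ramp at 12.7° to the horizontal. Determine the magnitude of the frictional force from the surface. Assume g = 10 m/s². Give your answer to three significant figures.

With I = (2/5)MR², the ratio k = I/(MR²) is 0.4.
Along the incline Mg sinθ − f = Ma, and torque about the center fR = Iα = kMR²(a/R) gives f = kMa.
Combining, a = g sinθ/(1+k) and f = kMa = kMg sinθ/(1+k).
f = 0.4 × 5.99 × 10 × sin12.7° / 1.4 ≈ 3.76 N.

f ≈ 3.76 N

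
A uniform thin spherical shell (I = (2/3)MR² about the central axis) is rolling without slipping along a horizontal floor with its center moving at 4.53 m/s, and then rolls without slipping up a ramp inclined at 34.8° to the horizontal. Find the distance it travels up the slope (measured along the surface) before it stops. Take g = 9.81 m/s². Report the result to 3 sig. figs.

d ≈ 3.05 m

The moment of inertia is (2/3)MR², giving k ≡ I/(MR²) = 2/3.
Pure rolling means v = ωR; then KE = ½Mv² + ½I(v/R)² = ½(1+k)Mv² = (5/6)Mv².
Setting this equal to Mgh gives the vertical rise h = (1+k)v₀²/(2g) = 1.667×4.53²/(2×9.81) = 1.743 m.
Along the incline, d = h/sinθ = 1.743/sin34.8° ≈ 3.05 m.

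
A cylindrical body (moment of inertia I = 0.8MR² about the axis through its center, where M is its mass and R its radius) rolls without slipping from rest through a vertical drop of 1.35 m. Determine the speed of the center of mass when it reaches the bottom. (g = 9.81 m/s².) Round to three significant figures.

v ≈ 3.84 m/s

The moment of inertia is 0.8MR², giving k ≡ I/(MR²) = 0.8.
Rolling without slipping gives ω = v/R, so the total kinetic energy is ½Mv² + ½Iω² = ½(1+k)Mv² = (9/10)Mv².
Setting Mgh = (9/10)Mv² gives v = √(2gh/(1+k)) = √(2·9.81·1.35/1.8) ≈ 3.84 m/s.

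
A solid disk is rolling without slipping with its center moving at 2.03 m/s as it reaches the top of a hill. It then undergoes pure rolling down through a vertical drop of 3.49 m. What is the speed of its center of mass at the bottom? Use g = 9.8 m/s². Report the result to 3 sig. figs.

v ≈ 7.05 m/s

With I = (1/2)MR², the ratio k = I/(MR²) is 0.5.
The rolling condition ω = v/R makes the rotational term ½I(v/R)² = ½kMv², so KE_total = ½(1+k)Mv² = (3/4)Mv².
Energy conservation: (3/4)Mv₀² + Mgh = (3/4)Mv², so v² = v₀² + 2gh/(1+k).
v = √(2.03² + 2×9.8×3.49/1.5) = √49.72 ≈ 7.05 m/s.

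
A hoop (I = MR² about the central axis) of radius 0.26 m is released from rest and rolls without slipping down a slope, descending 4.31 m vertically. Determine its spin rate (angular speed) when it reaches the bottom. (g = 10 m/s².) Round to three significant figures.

ω ≈ 25.3 rad/s

For this body I = MR², i.e. k = I/(MR²) = 1.
The rolling condition ω = v/R makes the rotational term ½I(v/R)² = ½kMv², so KE_total = ½(1+k)Mv² = Mv².
Energy conservation Mgh = ½(1+k)Mv² gives v = √(2gh/(1+k)) = √(2 × 10 × 4.31 / 2) = 6.565 m/s.
Then ω = v/R = 6.565 / 0.26 ≈ 25.3 rad/s.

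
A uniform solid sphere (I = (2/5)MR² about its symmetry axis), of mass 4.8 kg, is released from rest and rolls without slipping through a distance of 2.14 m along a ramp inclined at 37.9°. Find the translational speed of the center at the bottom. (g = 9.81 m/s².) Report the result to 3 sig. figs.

v ≈ 4.29 m/s

For this body I = (2/5)MR², i.e. k = I/(MR²) = 0.4.
The rolling condition ω = v/R makes the rotational term ½I(v/R)² = ½kMv², so KE_total = ½(1+k)Mv² = (7/10)Mv².
The vertical drop is h = L sinθ = 2.14 × sin37.9° = 1.315 m.
Setting Mgh = (7/10)Mv² gives v = √(2gh/(1+k)) = √(2·9.81·1.315/1.4) ≈ 4.29 m/s.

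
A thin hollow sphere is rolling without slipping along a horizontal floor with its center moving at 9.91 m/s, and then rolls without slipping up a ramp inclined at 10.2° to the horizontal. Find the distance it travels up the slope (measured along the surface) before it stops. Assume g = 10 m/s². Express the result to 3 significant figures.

For this body I = (2/3)MR², i.e. k = I/(MR²) = 2/3.
Since it rolls without slipping, ω = v/R and KE = ½Mv² + ½Iω² = ½(1+k)Mv² = (5/6)Mv².
Setting this equal to Mgh gives the vertical rise h = (1+k)v₀²/(2g) = 1.667×9.91²/(2×10) = 8.184 m.
The distance along the slope is d = h/sinθ = 8.184/sin10.2° ≈ 46.2 m.

d ≈ 46.2 m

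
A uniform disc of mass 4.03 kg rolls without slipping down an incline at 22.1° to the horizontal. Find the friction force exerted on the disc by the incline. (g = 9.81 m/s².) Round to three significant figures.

For this body I = (1/2)MR², i.e. k = I/(MR²) = 0.5.
Newton's second law down the slope: Mg sinθ − f = Ma. The torque equation fR = Iα (with α = a/R) gives f = kMa.
Combining, a = g sinθ/(1+k) and f = kMa = kMg sinθ/(1+k).
f = 0.5 × 4.03 × 9.81 × sin22.1° / 1.5 ≈ 4.96 N.

f ≈ 4.96 N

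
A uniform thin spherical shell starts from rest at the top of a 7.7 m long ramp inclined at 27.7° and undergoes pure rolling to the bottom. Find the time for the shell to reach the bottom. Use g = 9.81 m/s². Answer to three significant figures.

For this body I = (2/3)MR², i.e. k = I/(MR²) = 2/3.
Along the incline Mg sinθ − f = Ma, and torque about the center fR = Iα = kMR²(a/R) gives f = kMa.
Hence a = g sinθ/(1+k) = 9.81×sin27.7°/1.667 = 2.736 m/s².
Starting from rest, L = ½at², so t = √(2L/a) = √(2×7.7/2.736) ≈ 2.37 s.

t ≈ 2.37 s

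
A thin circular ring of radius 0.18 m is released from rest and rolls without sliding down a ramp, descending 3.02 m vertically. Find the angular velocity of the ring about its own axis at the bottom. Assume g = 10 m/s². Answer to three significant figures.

ω ≈ 30.5 rad/s

The moment of inertia is MR², giving k ≡ I/(MR²) = 1.
Rolling without slipping gives ω = v/R, so the total kinetic energy is ½Mv² + ½Iω² = ½(1+k)Mv² = Mv².
Energy conservation Mgh = ½(1+k)Mv² gives v = √(2gh/(1+k)) = √(2 × 10 × 3.02 / 2) = 5.495 m/s.
The angular speed follows from ω = v/R = 5.495/0.18 ≈ 30.5 rad/s.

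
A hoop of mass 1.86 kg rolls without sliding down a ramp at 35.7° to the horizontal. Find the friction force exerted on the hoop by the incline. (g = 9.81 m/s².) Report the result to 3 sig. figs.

For this body I = MR², i.e. k = I/(MR²) = 1.
Newton's second law down the slope: Mg sinθ − f = Ma. The torque equation fR = Iα (with α = a/R) gives f = kMa.
Combining, a = g sinθ/(1+k) and f = kMa = kMg sinθ/(1+k).
f = 1 × 1.86 × 9.81 × sin35.7° / 2 ≈ 5.32 N.

f ≈ 5.32 N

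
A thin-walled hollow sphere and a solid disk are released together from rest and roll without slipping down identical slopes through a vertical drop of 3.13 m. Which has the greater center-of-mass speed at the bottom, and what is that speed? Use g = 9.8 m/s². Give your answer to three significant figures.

the solid disk, at v ≈ 6.40 m/s

For rolling without slipping, Mgh = ½(1+k)Mv² where k = I/(MR²), so v = √(2gh/(1+k)).
Thin-walled hollow sphere: k = 2/3, giving v = √(2×9.8×3.13/1.667) = 6.067 m/s.
Solid disk: k = 0.5, giving v = √(2×9.8×3.13/1.5) = 6.395 m/s.
The smaller k wins: the solid disk, at ≈ 6.40 m/s.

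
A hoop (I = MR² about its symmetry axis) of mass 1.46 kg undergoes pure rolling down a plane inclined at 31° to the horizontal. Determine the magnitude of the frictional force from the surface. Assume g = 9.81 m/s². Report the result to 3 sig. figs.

f ≈ 3.69 N

Here I = MR², so the shape factor k = I/(MR²) = 1.
Translational: Mg sinθ − f = Ma. Rotational about the CM: fR = Iα = kMRa, so f = kMa.
Combining, a = g sinθ/(1+k) and f = kMa = kMg sinθ/(1+k).
f = 1 × 1.46 × 9.81 × sin31° / 2 ≈ 3.69 N.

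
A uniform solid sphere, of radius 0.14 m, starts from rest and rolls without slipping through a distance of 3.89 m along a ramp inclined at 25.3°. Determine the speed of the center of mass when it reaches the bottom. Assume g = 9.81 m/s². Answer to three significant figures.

The moment of inertia is (2/5)MR², giving k ≡ I/(MR²) = 0.4.
Since it rolls without slipping, ω = v/R and KE = ½Mv² + ½Iω² = ½(1+k)Mv² = (7/10)Mv².
The vertical drop is h = L sinθ = 3.89 × sin25.3° = 1.662 m.
Setting Mgh = (7/10)Mv² gives v = √(2gh/(1+k)) = √(2·9.81·1.662/1.4) ≈ 4.83 m/s.

v ≈ 4.83 m/s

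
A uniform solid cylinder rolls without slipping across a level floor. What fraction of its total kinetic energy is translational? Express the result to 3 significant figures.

The moment of inertia is (1/2)MR², giving k ≡ I/(MR²) = 0.5.
Since ω = v/R, the translational part is ½Mv² and the rotational part is ½I(v/R)² = ½kMv²; the total is ½(1+k)Mv².
The translational fraction is therefore 1/(1+k) = 1/1.5 ≈ 0.667.

fraction ≈ 0.667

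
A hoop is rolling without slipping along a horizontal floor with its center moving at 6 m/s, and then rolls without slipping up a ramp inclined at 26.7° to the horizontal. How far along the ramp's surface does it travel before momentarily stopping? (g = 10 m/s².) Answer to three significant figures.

For this body I = MR², i.e. k = I/(MR²) = 1.
Rolling without slipping gives ω = v/R, so the total kinetic energy is ½Mv² + ½Iω² = ½(1+k)Mv² = Mv².
Setting this equal to Mgh gives the vertical rise h = (1+k)v₀²/(2g) = 2×6²/(2×10) = 3.6 m.
Along the incline, d = h/sinθ = 3.6/sin26.7° ≈ 8.01 m.

d ≈ 8.01 m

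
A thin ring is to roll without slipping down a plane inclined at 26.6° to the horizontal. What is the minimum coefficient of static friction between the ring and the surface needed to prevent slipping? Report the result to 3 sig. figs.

The moment of inertia is MR², giving k ≡ I/(MR²) = 1.
Along the incline Mg sinθ − f = Ma, and torque about the center fR = Iα = kMR²(a/R) gives f = kMa.
These give a = g sinθ/(1+k) and the required friction f = kMg sinθ/(1+k).
With N = Mg cosθ, the no-slip condition f ≤ μN gives μ_min = f/N = k tanθ/(1+k).
μ_min = 1 × tan26.6° / 2 ≈ 0.250.

μ_min ≈ 0.250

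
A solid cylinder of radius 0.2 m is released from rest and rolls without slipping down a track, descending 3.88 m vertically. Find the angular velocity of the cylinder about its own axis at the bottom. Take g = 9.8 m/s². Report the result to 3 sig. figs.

The moment of inertia is (1/2)MR², giving k ≡ I/(MR²) = 0.5.
Pure rolling means v = ωR; then KE = ½Mv² + ½I(v/R)² = ½(1+k)Mv² = (3/4)Mv².
Energy conservation Mgh = ½(1+k)Mv² gives v = √(2gh/(1+k)) = √(2 × 9.8 × 3.88 / 1.5) = 7.12 m/s.
Then ω = v/R = 7.12 / 0.2 ≈ 35.6 rad/s.

ω ≈ 35.6 rad/s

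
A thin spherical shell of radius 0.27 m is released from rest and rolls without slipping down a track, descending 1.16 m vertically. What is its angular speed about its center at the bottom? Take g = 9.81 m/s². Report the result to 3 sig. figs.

ω ≈ 13.7 rad/s

With I = (2/3)MR², the ratio k = I/(MR²) is 2/3.
Since it rolls without slipping, ω = v/R and KE = ½Mv² + ½Iω² = ½(1+k)Mv² = (5/6)Mv².
Energy conservation Mgh = ½(1+k)Mv² gives v = √(2gh/(1+k)) = √(2 × 9.81 × 1.16 / 1.667) = 3.695 m/s.
Then ω = v/R = 3.695 / 0.27 ≈ 13.7 rad/s.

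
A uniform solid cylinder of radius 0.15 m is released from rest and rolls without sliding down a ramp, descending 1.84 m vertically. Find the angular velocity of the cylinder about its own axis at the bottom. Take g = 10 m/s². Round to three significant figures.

Here I = (1/2)MR², so the shape factor k = I/(MR²) = 0.5.
The rolling condition ω = v/R makes the rotational term ½I(v/R)² = ½kMv², so KE_total = ½(1+k)Mv² = (3/4)Mv².
Energy conservation Mgh = ½(1+k)Mv² gives v = √(2gh/(1+k)) = √(2 × 10 × 1.84 / 1.5) = 4.953 m/s.
Then ω = v/R = 4.953 / 0.15 ≈ 33.0 rad/s.

ω ≈ 33.0 rad/s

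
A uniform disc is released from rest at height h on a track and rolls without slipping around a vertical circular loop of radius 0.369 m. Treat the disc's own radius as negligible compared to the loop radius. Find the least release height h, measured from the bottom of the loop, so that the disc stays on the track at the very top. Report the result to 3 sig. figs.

h_min ≈ 1.01 m

For this body I = (1/2)MR², i.e. k = I/(MR²) = 0.5.
At the top of the loop, the minimum-contact condition is Mg = Mv_top²/r, so v_top² = gr.
With ω = v/R, the kinetic energy at speed v is ½(1+k)Mv² = (3/4)Mv².
Energy conservation from release (height h) to the top (height 2r): Mgh = Mg(2r) + (3/4)M·gr.
Thus h_min = 2r + (1+k)r/2 = r(2 + 1.5/2) = 0.369 × 2.75 ≈ 1.01 m.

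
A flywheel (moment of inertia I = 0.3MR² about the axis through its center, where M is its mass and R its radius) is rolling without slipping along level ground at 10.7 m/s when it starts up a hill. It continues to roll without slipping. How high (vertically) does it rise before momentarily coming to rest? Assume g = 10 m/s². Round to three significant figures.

h ≈ 7.44 m

Here I = 0.3MR², so the shape factor k = I/(MR²) = 0.3.
Pure rolling means v = ωR; then KE = ½Mv² + ½I(v/R)² = ½(1+k)Mv² = (13/20)Mv².
At the top the kinetic energy is zero, so (13/20)Mv₀² = Mgh.
Thus h = (1+k)v₀²/(2g) = 1.3 × 10.7² / (2 × 10) ≈ 7.44 m.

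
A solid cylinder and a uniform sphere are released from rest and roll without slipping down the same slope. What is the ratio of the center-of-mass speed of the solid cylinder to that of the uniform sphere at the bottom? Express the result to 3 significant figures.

v_ratio ≈ 0.966

Each satisfies Mgh = ½(1+k)Mv² with k = I/(MR²), so v ∝ 1/√(1+k).
For the solid cylinder k = 0.5; for the uniform sphere k = 0.4.
v₁/v₂ = √((1+k₂)/(1+k₁)) = √(1.4/1.5) ≈ 0.966.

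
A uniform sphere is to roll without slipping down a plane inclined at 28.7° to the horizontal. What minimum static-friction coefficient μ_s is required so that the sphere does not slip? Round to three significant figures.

With I = (2/5)MR², the ratio k = I/(MR²) is 0.4.
Along the incline Mg sinθ − f = Ma, and torque about the center fR = Iα = kMR²(a/R) gives f = kMa.
These give a = g sinθ/(1+k) and the required friction f = kMg sinθ/(1+k).
The normal force is N = Mg cosθ, so μ_min = f/N = k tanθ/(1+k).
μ_min = 0.4 × tan28.7° / 1.4 ≈ 0.156.

μ_min ≈ 0.156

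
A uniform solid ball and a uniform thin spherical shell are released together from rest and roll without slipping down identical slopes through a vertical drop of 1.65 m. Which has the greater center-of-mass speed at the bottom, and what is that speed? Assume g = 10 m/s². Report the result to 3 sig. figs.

the uniform solid ball, at v ≈ 4.86 m/s

For rolling without slipping, Mgh = ½(1+k)Mv² where k = I/(MR²), so v = √(2gh/(1+k)).
Uniform solid ball: k = 0.4, giving v = √(2×10×1.65/1.4) = 4.855 m/s.
Uniform thin spherical shell: k = 2/3, giving v = √(2×10×1.65/1.667) = 4.45 m/s.
The smaller k wins: the uniform solid ball, at ≈ 4.86 m/s.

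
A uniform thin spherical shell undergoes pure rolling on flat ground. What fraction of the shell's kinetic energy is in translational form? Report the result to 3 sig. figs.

fraction ≈ 0.600

The moment of inertia is (2/3)MR², giving k ≡ I/(MR²) = 2/3.
Since ω = v/R, the translational part is ½Mv² and the rotational part is ½I(v/R)² = ½kMv²; the total is ½(1+k)Mv².
The translational fraction is therefore 1/(1+k) = 1/1.667 ≈ 0.600.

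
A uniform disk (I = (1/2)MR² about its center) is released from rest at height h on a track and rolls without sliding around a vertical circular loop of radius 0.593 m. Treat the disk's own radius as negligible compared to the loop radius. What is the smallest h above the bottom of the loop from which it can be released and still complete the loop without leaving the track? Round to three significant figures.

h_min ≈ 1.63 m

For this body I = (1/2)MR², i.e. k = I/(MR²) = 0.5.
At the top of the loop, the minimum-contact condition is Mg = Mv_top²/r, so v_top² = gr.
With ω = v/R, the kinetic energy at speed v is ½(1+k)Mv² = (3/4)Mv².
Energy conservation from release (height h) to the top (height 2r): Mgh = Mg(2r) + (3/4)M·gr.
Thus h_min = 2r + (1+k)r/2 = r(2 + 1.5/2) = 0.593 × 2.75 ≈ 1.63 m.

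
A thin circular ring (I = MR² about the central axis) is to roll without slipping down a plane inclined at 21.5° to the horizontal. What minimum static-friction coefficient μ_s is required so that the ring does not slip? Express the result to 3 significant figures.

μ_min ≈ 0.197

Here I = MR², so the shape factor k = I/(MR²) = 1.
Newton's second law down the slope: Mg sinθ − f = Ma. The torque equation fR = Iα (with α = a/R) gives f = kMa.
These give a = g sinθ/(1+k) and the required friction f = kMg sinθ/(1+k).
The normal force is N = Mg cosθ, so μ_min = f/N = k tanθ/(1+k).
μ_min = 1 × tan21.5° / 2 ≈ 0.197.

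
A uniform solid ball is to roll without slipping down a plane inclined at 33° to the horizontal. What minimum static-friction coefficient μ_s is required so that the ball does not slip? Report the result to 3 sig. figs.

μ_min ≈ 0.186

Here I = (2/5)MR², so the shape factor k = I/(MR²) = 0.4.
Newton's second law down the slope: Mg sinθ − f = Ma. The torque equation fR = Iα (with α = a/R) gives f = kMa.
These give a = g sinθ/(1+k) and the required friction f = kMg sinθ/(1+k).
With N = Mg cosθ, the no-slip condition f ≤ μN gives μ_min = f/N = k tanθ/(1+k).
μ_min = 0.4 × tan33° / 1.4 ≈ 0.186.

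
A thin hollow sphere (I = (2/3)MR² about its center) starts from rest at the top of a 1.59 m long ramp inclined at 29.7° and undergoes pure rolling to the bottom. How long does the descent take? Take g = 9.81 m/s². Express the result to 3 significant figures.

t ≈ 1.04 s

With I = (2/3)MR², the ratio k = I/(MR²) is 2/3.
Along the incline Mg sinθ − f = Ma, and torque about the center fR = Iα = kMR²(a/R) gives f = kMa.
Hence a = g sinθ/(1+k) = 9.81×sin29.7°/1.667 = 2.916 m/s².
With constant a from rest, t = √(2L/a) = √(2·1.59/2.916) ≈ 1.04 s.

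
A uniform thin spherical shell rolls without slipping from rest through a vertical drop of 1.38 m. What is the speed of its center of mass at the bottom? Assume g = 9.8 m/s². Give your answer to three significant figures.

v ≈ 4.03 m/s

With I = (2/3)MR², the ratio k = I/(MR²) is 2/3.
The rolling condition ω = v/R makes the rotational term ½I(v/R)² = ½kMv², so KE_total = ½(1+k)Mv² = (5/6)Mv².
Setting Mgh = (5/6)Mv² gives v = √(2gh/(1+k)) = √(2·9.8·1.38/1.667) ≈ 4.03 m/s.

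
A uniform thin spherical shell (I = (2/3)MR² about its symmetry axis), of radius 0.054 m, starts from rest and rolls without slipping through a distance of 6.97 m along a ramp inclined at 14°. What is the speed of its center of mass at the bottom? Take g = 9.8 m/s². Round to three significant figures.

The moment of inertia is (2/3)MR², giving k ≡ I/(MR²) = 2/3.
Since it rolls without slipping, ω = v/R and KE = ½Mv² + ½Iω² = ½(1+k)Mv² = (5/6)Mv².
The vertical drop is h = L sinθ = 6.97 × sin14° = 1.686 m.
Setting Mgh = (5/6)Mv² gives v = √(2gh/(1+k)) = √(2·9.8·1.686/1.667) ≈ 4.45 m/s.

v ≈ 4.45 m/s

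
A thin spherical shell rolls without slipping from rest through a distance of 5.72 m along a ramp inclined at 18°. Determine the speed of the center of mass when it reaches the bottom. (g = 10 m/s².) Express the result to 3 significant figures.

For this body I = (2/3)MR², i.e. k = I/(MR²) = 2/3.
Since it rolls without slipping, ω = v/R and KE = ½Mv² + ½Iω² = ½(1+k)Mv² = (5/6)Mv².
The vertical drop is h = L sinθ = 5.72 × sin18° = 1.768 m.
Setting Mgh = (5/6)Mv² gives v = √(2gh/(1+k)) = √(2·10·1.768/1.667) ≈ 4.61 m/s.

v ≈ 4.61 m/s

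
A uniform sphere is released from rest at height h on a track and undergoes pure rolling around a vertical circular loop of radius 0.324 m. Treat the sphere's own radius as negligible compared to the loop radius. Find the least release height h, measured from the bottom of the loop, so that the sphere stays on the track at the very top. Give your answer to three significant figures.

The moment of inertia is (2/5)MR², giving k ≡ I/(MR²) = 0.4.
At the top of the loop, the minimum-contact condition is Mg = Mv_top²/r, so v_top² = gr.
With ω = v/R, the kinetic energy at speed v is ½(1+k)Mv² = (7/10)Mv².
Energy conservation from release (height h) to the top (height 2r): Mgh = Mg(2r) + (7/10)M·gr.
Thus h_min = 2r + (1+k)r/2 = r(2 + 1.4/2) = 0.324 × 2.7 ≈ 0.875 m.

h_min ≈ 0.875 m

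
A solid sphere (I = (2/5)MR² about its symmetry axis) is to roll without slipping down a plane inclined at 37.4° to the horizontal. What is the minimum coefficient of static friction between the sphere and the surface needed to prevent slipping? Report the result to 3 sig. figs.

The moment of inertia is (2/5)MR², giving k ≡ I/(MR²) = 0.4.
Along the incline Mg sinθ − f = Ma, and torque about the center fR = Iα = kMR²(a/R) gives f = kMa.
These give a = g sinθ/(1+k) and the required friction f = kMg sinθ/(1+k).
With N = Mg cosθ, the no-slip condition f ≤ μN gives μ_min = f/N = k tanθ/(1+k).
μ_min = 0.4 × tan37.4° / 1.4 ≈ 0.218.

μ_min ≈ 0.218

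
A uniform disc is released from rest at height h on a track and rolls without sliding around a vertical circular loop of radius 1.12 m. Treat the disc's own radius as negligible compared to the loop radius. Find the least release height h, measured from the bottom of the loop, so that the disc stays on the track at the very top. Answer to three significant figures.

h_min ≈ 3.08 m

For this body I = (1/2)MR², i.e. k = I/(MR²) = 0.5.
At the top, contact is just lost when gravity alone supplies the centripetal force: Mg = Mv_top²/r, i.e. v_top² = gr.
With ω = v/R, the kinetic energy at speed v is ½(1+k)Mv² = (3/4)Mv².
Energy conservation from release (height h) to the top (height 2r): Mgh = Mg(2r) + (3/4)M·gr.
Thus h_min = 2r + (1+k)r/2 = r(2 + 1.5/2) = 1.12 × 2.75 ≈ 3.08 m.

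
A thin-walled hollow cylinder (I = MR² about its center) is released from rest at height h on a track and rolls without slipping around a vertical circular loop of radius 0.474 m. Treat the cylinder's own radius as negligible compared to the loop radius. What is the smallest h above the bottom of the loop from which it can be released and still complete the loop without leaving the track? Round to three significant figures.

h_min ≈ 1.42 m

With I = MR², the ratio k = I/(MR²) is 1.
At the top, contact is just lost when gravity alone supplies the centripetal force: Mg = Mv_top²/r, i.e. v_top² = gr.
With ω = v/R, the kinetic energy at speed v is ½(1+k)Mv² = Mv².
Energy conservation from release (height h) to the top (height 2r): Mgh = Mg(2r) + M·gr.
Thus h_min = 2r + (1+k)r/2 = r(2 + 2/2) = 0.474 × 3 ≈ 1.42 m.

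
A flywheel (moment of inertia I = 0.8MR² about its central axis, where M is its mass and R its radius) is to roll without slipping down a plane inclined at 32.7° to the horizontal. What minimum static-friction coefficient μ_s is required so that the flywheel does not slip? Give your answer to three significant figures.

Here I = 0.8MR², so the shape factor k = I/(MR²) = 0.8.
Translational: Mg sinθ − f = Ma. Rotational about the CM: fR = Iα = kMRa, so f = kMa.
These give a = g sinθ/(1+k) and the required friction f = kMg sinθ/(1+k).
The normal force is N = Mg cosθ, so μ_min = f/N = k tanθ/(1+k).
μ_min = 0.8 × tan32.7° / 1.8 ≈ 0.285.

μ_min ≈ 0.285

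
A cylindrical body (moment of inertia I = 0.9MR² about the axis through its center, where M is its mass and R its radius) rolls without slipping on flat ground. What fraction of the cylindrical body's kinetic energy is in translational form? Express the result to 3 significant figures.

The moment of inertia is 0.9MR², giving k ≡ I/(MR²) = 0.9.
Since ω = v/R, the translational part is ½Mv² and the rotational part is ½I(v/R)² = ½kMv²; the total is ½(1+k)Mv².
The translational fraction is therefore 1/(1+k) = 1/1.9 ≈ 0.526.

fraction ≈ 0.526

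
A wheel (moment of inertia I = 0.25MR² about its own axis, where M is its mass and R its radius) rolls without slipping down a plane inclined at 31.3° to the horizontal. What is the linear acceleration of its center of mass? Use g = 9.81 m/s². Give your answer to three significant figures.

For this body I = 0.25MR², i.e. k = I/(MR²) = 0.25.
Translational: Mg sinθ − f = Ma. Rotational about the CM: fR = Iα = kMRa, so f = kMa.
Eliminating f: Mg sinθ = (1+k)Ma, so a = g sinθ/(1+k) = 9.81 × sin31.3° / 1.25 ≈ 4.08 m/s².

a ≈ 4.08 m/s²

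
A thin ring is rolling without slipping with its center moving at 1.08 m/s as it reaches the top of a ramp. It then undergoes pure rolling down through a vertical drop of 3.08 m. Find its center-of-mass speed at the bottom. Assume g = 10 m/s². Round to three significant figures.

v ≈ 5.65 m/s

For this body I = MR², i.e. k = I/(MR²) = 1.
Pure rolling means v = ωR; then KE = ½Mv² + ½I(v/R)² = ½(1+k)Mv² = Mv².
Conserving energy between top and bottom: Mv² = Mv₀² + Mgh, hence v² = v₀² + 2gh/(1+k).
v = √(1.08² + 2×10×3.08/2) = √31.97 ≈ 5.65 m/s.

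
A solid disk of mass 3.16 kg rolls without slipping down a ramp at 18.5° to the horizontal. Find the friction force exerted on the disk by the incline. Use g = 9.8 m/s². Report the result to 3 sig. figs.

The moment of inertia is (1/2)MR², giving k ≡ I/(MR²) = 0.5.
Newton's second law down the slope: Mg sinθ − f = Ma. The torque equation fR = Iα (with α = a/R) gives f = kMa.
Combining, a = g sinθ/(1+k) and f = kMa = kMg sinθ/(1+k).
f = 0.5 × 3.16 × 9.8 × sin18.5° / 1.5 ≈ 3.28 N.

f ≈ 3.28 N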